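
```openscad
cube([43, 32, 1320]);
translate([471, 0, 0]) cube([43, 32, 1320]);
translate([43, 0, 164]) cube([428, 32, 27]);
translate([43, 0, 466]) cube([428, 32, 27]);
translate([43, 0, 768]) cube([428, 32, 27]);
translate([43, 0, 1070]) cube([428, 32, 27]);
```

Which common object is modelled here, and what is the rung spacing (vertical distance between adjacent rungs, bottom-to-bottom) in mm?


A ladder. The rung spacing is 302 mm.

Two tall 43×32 posts with 4 short bars between them — a ladder. Adjacent rungs sit at z = 164 and z = 466, so the spacing is 466 − 164 = 302 mm.


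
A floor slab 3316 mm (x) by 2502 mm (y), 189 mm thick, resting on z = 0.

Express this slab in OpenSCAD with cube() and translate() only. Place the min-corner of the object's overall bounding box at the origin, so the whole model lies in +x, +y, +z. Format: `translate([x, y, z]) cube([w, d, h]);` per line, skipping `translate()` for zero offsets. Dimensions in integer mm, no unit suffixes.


cube([3316, 2502, 189]);


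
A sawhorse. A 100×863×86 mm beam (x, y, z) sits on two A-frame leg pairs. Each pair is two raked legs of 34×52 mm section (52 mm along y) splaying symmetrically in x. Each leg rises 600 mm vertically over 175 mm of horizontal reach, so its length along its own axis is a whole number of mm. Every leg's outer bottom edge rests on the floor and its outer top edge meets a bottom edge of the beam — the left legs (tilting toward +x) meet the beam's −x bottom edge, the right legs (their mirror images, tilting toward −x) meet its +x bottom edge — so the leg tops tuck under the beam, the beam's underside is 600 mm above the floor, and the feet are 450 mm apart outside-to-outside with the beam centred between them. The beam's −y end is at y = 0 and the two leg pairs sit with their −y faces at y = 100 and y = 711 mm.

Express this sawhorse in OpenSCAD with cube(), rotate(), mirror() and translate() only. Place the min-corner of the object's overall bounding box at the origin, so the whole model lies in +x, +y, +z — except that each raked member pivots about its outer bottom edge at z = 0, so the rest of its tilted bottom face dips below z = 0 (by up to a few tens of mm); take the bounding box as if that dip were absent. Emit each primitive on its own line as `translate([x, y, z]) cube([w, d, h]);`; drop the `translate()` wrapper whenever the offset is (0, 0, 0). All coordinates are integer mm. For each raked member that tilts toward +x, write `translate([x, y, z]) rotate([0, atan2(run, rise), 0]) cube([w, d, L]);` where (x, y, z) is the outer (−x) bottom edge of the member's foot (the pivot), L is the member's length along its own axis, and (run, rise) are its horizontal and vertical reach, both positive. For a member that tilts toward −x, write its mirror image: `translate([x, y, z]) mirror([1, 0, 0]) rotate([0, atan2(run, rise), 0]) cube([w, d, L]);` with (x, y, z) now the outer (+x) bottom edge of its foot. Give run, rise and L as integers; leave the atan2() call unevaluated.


translate([175, 0, 600]) cube([100, 863, 86]);
translate([0, 100, 0]) rotate([0, atan2(175, 600), 0]) cube([34, 52, 625]);
translate([450, 100, 0]) mirror([1, 0, 0]) rotate([0, atan2(175, 600), 0]) cube([34, 52, 625]);
translate([0, 711, 0]) rotate([0, atan2(175, 600), 0]) cube([34, 52, 625]);
translate([450, 711, 0]) mirror([1, 0, 0]) rotate([0, atan2(175, 600), 0]) cube([34, 52, 625]);


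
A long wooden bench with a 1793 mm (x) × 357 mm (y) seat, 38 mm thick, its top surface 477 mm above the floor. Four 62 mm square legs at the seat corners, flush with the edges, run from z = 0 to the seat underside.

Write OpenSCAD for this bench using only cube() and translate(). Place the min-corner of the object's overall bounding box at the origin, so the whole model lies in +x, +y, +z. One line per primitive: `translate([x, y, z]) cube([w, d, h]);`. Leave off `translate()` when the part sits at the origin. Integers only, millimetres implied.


translate([0, 0, 439]) cube([1793, 357, 38]);
cube([62, 62, 439]);
translate([0, 295, 0]) cube([62, 62, 439]);
translate([1731, 0, 0]) cube([62, 62, 439]);
translate([1731, 295, 0]) cube([62, 62, 439]);


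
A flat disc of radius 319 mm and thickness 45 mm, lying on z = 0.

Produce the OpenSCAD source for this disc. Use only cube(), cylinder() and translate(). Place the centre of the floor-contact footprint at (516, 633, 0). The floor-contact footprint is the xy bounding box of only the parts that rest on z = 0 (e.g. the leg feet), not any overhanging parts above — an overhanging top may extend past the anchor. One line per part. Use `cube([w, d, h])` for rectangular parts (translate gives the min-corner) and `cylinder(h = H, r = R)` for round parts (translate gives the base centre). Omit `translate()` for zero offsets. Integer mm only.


translate([516, 633, 0]) cylinder(h = 45, r = 319);


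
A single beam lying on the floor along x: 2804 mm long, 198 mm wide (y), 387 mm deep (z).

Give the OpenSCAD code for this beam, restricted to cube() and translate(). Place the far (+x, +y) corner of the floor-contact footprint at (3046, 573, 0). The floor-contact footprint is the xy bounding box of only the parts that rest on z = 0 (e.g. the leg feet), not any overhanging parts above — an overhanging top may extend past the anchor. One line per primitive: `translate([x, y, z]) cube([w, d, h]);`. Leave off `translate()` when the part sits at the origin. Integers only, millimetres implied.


translate([242, 375, 0]) cube([2804, 198, 387]);


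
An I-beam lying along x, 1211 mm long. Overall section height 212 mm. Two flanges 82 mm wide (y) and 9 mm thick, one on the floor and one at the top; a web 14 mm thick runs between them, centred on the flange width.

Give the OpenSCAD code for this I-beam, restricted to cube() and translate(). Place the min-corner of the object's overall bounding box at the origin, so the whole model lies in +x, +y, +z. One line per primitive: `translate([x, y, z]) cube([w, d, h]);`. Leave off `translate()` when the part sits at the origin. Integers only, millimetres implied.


cube([1211, 82, 9]);
translate([0, 34, 9]) cube([1211, 14, 194]);
translate([0, 0, 203]) cube([1211, 82, 9]);


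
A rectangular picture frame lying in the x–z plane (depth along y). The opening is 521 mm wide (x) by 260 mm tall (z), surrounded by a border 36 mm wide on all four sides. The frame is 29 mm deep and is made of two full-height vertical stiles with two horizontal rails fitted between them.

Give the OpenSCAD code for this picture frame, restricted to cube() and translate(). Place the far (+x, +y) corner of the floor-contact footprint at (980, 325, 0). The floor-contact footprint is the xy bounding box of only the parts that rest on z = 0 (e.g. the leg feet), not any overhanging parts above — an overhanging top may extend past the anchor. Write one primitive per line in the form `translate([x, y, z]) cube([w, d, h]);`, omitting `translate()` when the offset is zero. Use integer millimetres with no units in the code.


translate([387, 296, 0]) cube([36, 29, 332]);
translate([944, 296, 0]) cube([36, 29, 332]);
translate([423, 296, 0]) cube([521, 29, 36]);
translate([423, 296, 296]) cube([521, 29, 36]);


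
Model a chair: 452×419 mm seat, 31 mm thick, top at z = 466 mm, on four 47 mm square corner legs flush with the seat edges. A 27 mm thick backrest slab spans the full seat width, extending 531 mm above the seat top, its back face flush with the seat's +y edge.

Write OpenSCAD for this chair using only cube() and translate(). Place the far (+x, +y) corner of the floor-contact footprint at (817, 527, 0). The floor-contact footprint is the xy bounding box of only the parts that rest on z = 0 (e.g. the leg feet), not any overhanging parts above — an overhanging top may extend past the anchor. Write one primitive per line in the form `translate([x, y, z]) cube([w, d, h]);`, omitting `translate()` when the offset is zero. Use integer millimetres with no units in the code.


translate([365, 108, 435]) cube([452, 419, 31]);
translate([365, 108, 0]) cube([47, 47, 435]);
translate([770, 108, 0]) cube([47, 47, 435]);
translate([365, 480, 0]) cube([47, 47, 435]);
translate([770, 480, 0]) cube([47, 47, 435]);
translate([365, 500, 466]) cube([452, 27, 531]);


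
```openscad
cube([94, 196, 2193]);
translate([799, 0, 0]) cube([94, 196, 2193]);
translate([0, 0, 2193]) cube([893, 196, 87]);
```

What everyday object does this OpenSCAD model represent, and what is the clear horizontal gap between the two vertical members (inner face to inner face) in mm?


A door frame. The clear opening width is 705 mm.

Two 2193 mm tall posts with a header on top — a door frame. The left jamb is 94 mm wide at x = 0; the right jamb starts at x = 799. The clear opening is 799 − 94 = 705 mm.


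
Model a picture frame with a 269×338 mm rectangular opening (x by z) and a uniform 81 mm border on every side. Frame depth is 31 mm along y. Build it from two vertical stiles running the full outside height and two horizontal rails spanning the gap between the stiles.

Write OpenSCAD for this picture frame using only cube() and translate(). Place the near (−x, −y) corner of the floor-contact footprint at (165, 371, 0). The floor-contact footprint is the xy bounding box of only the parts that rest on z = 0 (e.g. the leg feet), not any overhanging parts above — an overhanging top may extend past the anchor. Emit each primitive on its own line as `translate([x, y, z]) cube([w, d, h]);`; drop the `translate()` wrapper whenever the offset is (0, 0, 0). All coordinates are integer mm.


translate([165, 371, 0]) cube([81, 31, 500]);
translate([515, 371, 0]) cube([81, 31, 500]);
translate([246, 371, 0]) cube([269, 31, 81]);
translate([246, 371, 419]) cube([269, 31, 81]);


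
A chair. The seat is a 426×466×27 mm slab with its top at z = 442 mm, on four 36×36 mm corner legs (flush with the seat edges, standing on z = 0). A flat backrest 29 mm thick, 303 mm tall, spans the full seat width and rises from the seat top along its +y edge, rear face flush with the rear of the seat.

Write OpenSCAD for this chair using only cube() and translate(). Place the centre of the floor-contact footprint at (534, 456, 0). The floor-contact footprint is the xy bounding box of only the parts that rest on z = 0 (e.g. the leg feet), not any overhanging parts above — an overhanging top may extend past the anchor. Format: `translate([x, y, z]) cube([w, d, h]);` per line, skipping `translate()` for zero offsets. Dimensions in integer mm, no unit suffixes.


translate([321, 223, 415]) cube([426, 466, 27]);
translate([321, 223, 0]) cube([36, 36, 415]);
translate([711, 223, 0]) cube([36, 36, 415]);
translate([321, 653, 0]) cube([36, 36, 415]);
translate([711, 653, 0]) cube([36, 36, 415]);
translate([321, 660, 442]) cube([426, 29, 303]);


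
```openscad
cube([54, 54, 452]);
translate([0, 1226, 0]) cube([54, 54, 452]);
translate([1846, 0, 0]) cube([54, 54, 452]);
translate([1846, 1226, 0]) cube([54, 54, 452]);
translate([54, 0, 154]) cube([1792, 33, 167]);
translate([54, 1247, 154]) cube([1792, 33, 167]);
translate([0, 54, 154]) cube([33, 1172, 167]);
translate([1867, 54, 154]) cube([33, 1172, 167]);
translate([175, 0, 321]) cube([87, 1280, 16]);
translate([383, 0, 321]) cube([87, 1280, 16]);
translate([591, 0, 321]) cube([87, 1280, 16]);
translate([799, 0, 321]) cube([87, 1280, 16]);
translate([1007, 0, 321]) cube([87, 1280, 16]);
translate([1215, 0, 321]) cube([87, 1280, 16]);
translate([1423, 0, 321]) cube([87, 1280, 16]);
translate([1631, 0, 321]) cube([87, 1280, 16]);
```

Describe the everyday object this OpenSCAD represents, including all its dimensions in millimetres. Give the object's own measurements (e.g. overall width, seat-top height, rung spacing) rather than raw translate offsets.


A bed frame 1900 mm long (x) by 1280 mm wide (y). Four 54×54 mm corner posts, 452 mm tall, at the corners of the footprint. Four rails of 33 mm thickness and 167 mm height run between adjacent posts with their undersides at z = 154 mm, their outer faces flush with the outside of the frame (the two x-running rails run between the posts' inner faces; the two y-running rails run between the posts' inner faces). 8 slats, each 87 mm wide (x) and 16 mm thick, lie across the top of the two x-running rails, running the full 1280 mm width of the frame in y; along x they sit between the end posts with a 121 mm gap after the −x posts and between neighbouring slats, leaving 128 mm before the +x posts.


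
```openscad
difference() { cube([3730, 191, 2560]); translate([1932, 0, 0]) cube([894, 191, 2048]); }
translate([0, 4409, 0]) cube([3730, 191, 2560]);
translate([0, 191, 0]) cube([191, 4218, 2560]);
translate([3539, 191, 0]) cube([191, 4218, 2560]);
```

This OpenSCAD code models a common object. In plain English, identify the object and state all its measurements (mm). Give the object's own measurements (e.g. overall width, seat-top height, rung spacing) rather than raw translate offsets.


A single room: four walls, each 2560 mm tall and 191 mm thick, enclosing an outside footprint 3730×4600 mm (x × y), no floor or roof. The front and back walls (−y and +y sides) run the full x-width; the side walls fit between their inner faces. A door opening 894 mm wide and 2048 mm tall is cut through the front wall from the floor up, its −x edge 1932 mm from the wall's −x end.


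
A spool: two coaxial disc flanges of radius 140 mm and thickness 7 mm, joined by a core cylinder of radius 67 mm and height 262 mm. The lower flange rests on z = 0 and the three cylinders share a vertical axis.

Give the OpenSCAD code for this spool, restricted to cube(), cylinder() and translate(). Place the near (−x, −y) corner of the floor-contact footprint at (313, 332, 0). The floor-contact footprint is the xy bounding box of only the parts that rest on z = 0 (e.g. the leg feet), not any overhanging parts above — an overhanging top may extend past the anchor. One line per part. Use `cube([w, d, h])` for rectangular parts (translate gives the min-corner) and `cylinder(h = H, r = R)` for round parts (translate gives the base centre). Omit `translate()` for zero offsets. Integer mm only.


translate([453, 472, 0]) cylinder(h = 7, r = 140);
translate([453, 472, 7]) cylinder(h = 262, r = 67);
translate([453, 472, 269]) cylinder(h = 7, r = 140);


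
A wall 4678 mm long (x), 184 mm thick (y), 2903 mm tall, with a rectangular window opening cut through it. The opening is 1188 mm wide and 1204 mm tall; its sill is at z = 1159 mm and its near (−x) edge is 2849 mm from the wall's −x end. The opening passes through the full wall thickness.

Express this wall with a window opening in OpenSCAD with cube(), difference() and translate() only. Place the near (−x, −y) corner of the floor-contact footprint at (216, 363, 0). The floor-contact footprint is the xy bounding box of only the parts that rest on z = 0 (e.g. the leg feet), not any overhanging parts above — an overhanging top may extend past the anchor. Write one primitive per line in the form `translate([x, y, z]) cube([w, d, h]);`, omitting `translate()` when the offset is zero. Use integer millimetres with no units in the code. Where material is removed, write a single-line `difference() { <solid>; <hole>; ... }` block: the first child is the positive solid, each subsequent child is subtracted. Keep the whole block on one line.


difference() { translate([216, 363, 0]) cube([4678, 184, 2903]); translate([3065, 363, 1159]) cube([1188, 184, 1204]); }


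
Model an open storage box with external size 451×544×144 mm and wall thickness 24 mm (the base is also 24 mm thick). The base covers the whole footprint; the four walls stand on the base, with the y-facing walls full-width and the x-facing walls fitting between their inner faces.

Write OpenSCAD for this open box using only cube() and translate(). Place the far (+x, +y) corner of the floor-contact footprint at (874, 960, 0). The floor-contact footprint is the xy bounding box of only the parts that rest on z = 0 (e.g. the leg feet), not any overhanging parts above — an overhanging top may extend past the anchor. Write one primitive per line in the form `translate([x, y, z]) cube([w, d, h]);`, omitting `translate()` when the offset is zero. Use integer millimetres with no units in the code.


translate([423, 416, 0]) cube([451, 544, 24]);
translate([423, 416, 24]) cube([451, 24, 120]);
translate([423, 936, 24]) cube([451, 24, 120]);
translate([423, 440, 24]) cube([24, 496, 120]);
translate([850, 440, 24]) cube([24, 496, 120]);


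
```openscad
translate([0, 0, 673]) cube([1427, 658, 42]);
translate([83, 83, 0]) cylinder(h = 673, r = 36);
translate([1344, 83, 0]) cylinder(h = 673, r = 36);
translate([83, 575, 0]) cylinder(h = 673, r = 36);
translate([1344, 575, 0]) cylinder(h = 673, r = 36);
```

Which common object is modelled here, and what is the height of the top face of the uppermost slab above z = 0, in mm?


A table. The table height is 715 mm.

A 1427×658×42 slab sits at z = 673 on four Ø72 mm round legs — a table. The top surface is at 673 + 42 = 715 mm.


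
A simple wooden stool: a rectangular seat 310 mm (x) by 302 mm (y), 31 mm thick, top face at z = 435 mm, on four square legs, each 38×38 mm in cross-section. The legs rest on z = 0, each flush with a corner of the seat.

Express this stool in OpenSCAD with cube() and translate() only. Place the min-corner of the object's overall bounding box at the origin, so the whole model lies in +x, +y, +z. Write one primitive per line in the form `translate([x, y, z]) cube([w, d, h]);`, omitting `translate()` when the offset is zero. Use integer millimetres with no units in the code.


translate([0, 0, 404]) cube([310, 302, 31]);
cube([38, 38, 404]);
translate([272, 0, 0]) cube([38, 38, 404]);
translate([0, 264, 0]) cube([38, 38, 404]);
translate([272, 264, 0]) cube([38, 38, 404]);


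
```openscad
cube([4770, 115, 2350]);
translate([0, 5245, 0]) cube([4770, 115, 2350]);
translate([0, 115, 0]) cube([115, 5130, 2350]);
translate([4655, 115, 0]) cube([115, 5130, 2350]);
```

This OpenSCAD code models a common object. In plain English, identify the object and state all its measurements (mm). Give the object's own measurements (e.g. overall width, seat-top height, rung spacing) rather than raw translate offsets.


The wall frame of a small rectangular building: four walls, each 2350 mm tall and 115 mm thick, enclosing a footprint 4770 mm (x) by 5360 mm (y) outside-to-outside, with no floor or roof. The front and back walls (the −y and +y sides) span the full width; the two side walls fit between them.


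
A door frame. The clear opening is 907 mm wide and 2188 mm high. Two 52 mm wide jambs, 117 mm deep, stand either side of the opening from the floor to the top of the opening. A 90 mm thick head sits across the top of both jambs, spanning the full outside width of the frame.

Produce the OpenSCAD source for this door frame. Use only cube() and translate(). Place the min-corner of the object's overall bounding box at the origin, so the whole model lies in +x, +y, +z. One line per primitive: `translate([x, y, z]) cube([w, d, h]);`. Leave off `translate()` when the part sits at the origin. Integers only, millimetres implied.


cube([52, 117, 2188]);
translate([959, 0, 0]) cube([52, 117, 2188]);
translate([0, 0, 2188]) cube([1011, 117, 90]);


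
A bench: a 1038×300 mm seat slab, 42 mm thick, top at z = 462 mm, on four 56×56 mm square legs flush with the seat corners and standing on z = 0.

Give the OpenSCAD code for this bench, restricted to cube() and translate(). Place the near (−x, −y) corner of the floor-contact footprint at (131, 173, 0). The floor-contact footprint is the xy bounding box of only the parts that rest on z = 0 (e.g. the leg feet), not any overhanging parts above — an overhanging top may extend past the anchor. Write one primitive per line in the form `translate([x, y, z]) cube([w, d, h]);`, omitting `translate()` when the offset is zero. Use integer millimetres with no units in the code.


translate([131, 173, 420]) cube([1038, 300, 42]);
translate([131, 173, 0]) cube([56, 56, 420]);
translate([131, 417, 0]) cube([56, 56, 420]);
translate([1113, 173, 0]) cube([56, 56, 420]);
translate([1113, 417, 0]) cube([56, 56, 420]);


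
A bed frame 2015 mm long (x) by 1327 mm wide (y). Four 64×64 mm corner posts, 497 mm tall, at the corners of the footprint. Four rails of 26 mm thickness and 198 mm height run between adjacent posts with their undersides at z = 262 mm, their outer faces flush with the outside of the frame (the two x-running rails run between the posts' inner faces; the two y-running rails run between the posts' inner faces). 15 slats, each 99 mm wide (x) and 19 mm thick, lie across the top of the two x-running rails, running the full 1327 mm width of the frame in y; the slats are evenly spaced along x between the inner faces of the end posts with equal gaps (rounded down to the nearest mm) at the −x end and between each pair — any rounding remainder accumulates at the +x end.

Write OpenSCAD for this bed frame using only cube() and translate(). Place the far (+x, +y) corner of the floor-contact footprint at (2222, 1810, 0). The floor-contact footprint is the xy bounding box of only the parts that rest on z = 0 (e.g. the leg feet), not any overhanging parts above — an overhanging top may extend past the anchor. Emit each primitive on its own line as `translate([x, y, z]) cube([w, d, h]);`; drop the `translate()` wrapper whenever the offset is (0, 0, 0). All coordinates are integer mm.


// slat z = rail_z + rail_h = 262 + 198 = 460
// slat gap = ⌊(1887 − 15·99) / 16⌋ = 25
translate([207, 483, 0]) cube([64, 64, 497]);
translate([207, 1746, 0]) cube([64, 64, 497]);
translate([2158, 483, 0]) cube([64, 64, 497]);
translate([2158, 1746, 0]) cube([64, 64, 497]);
translate([271, 483, 262]) cube([1887, 26, 198]);
translate([271, 1784, 262]) cube([1887, 26, 198]);
translate([207, 547, 262]) cube([26, 1199, 198]);
translate([2196, 547, 262]) cube([26, 1199, 198]);
translate([296, 483, 460]) cube([99, 1327, 19]);
translate([420, 483, 460]) cube([99, 1327, 19]);
translate([544, 483, 460]) cube([99, 1327, 19]);
translate([668, 483, 460]) cube([99, 1327, 19]);
translate([792, 483, 460]) cube([99, 1327, 19]);
translate([916, 483, 460]) cube([99, 1327, 19]);
translate([1040, 483, 460]) cube([99, 1327, 19]);
translate([1164, 483, 460]) cube([99, 1327, 19]);
translate([1288, 483, 460]) cube([99, 1327, 19]);
translate([1412, 483, 460]) cube([99, 1327, 19]);
translate([1536, 483, 460]) cube([99, 1327, 19]);
translate([1660, 483, 460]) cube([99, 1327, 19]);
translate([1784, 483, 460]) cube([99, 1327, 19]);
translate([1908, 483, 460]) cube([99, 1327, 19]);
translate([2032, 483, 460]) cube([99, 1327, 19]);


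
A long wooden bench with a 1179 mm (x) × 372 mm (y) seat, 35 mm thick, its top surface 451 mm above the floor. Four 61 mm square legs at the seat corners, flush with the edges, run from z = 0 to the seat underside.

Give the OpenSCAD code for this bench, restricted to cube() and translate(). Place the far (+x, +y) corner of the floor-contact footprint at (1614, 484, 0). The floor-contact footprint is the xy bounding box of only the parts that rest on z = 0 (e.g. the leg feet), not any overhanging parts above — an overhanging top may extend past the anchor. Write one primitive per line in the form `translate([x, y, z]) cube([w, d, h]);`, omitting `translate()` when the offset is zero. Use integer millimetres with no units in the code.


translate([435, 112, 416]) cube([1179, 372, 35]);
translate([435, 112, 0]) cube([61, 61, 416]);
translate([435, 423, 0]) cube([61, 61, 416]);
translate([1553, 112, 0]) cube([61, 61, 416]);
translate([1553, 423, 0]) cube([61, 61, 416]);


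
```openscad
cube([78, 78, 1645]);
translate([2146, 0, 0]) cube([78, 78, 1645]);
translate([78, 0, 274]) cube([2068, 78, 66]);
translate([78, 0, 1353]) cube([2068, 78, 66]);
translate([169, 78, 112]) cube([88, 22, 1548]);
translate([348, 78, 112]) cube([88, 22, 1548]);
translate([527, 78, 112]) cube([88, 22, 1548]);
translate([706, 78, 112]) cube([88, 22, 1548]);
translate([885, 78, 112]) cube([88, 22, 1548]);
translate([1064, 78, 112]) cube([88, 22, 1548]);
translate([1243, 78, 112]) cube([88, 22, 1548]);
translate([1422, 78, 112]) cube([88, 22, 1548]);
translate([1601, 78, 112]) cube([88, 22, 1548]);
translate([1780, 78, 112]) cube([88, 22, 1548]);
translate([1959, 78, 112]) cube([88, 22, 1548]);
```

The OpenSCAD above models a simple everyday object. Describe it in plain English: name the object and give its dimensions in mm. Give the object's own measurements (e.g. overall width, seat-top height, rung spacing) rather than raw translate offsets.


A fence section. Two 78×78 mm posts, 1645 mm tall, stand on the floor with a clear span of 2068 mm between their inner faces. Two horizontal rails of 78×66 mm section span the gap between the posts with their undersides at z = 274 mm and z = 1353 mm, flush with the posts' −y face. 11 pickets, each 88 mm wide, 22 mm thick and 1548 mm tall, are fixed to the +y face of the rails with their bottoms at z = 112 mm, spaced across the span with a 91 mm gap after the −x post and between neighbouring pickets, with 99 mm left before the +x post.


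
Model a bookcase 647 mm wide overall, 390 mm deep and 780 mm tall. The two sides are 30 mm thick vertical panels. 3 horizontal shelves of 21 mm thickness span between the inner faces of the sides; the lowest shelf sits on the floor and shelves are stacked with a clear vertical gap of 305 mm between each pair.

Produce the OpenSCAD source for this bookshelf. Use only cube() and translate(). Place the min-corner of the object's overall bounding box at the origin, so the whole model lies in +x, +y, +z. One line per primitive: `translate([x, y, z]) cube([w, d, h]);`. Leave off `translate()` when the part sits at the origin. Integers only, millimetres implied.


cube([30, 390, 780]);
translate([617, 0, 0]) cube([30, 390, 780]);
translate([30, 0, 0]) cube([587, 390, 21]);
translate([30, 0, 326]) cube([587, 390, 21]);
translate([30, 0, 652]) cube([587, 390, 21]);


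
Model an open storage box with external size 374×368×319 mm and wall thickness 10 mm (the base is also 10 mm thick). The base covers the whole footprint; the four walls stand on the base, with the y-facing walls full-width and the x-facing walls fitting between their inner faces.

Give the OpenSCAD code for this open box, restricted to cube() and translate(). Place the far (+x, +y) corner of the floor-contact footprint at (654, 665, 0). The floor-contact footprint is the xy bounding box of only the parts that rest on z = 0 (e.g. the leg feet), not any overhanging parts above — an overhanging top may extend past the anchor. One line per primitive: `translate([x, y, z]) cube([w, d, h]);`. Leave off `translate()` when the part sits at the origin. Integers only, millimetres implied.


translate([280, 297, 0]) cube([374, 368, 10]);
translate([280, 297, 10]) cube([374, 10, 309]);
translate([280, 655, 10]) cube([374, 10, 309]);
translate([280, 307, 10]) cube([10, 348, 309]);
translate([644, 307, 10]) cube([10, 348, 309]);


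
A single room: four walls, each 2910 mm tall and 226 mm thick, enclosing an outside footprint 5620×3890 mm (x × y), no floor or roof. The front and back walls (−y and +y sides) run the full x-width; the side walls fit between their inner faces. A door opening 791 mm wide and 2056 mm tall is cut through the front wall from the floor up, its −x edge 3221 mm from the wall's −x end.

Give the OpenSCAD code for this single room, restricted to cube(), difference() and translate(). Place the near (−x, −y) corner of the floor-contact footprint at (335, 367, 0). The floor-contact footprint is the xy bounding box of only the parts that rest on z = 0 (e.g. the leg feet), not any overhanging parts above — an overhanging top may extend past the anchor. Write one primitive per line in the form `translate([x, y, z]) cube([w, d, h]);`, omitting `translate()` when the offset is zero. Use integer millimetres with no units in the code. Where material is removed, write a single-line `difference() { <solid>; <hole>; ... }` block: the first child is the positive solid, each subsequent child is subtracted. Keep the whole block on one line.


difference() { translate([335, 367, 0]) cube([5620, 226, 2910]); translate([3556, 367, 0]) cube([791, 226, 2056]); }
translate([335, 4031, 0]) cube([5620, 226, 2910]);
translate([335, 593, 0]) cube([226, 3438, 2910]);
translate([5729, 593, 0]) cube([226, 3438, 2910]);


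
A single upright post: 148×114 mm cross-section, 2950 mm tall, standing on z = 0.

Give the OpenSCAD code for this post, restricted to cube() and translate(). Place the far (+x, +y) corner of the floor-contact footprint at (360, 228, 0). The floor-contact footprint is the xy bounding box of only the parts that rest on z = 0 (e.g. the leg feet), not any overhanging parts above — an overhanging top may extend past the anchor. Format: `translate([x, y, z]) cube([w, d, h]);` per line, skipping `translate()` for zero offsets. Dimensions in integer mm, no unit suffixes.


translate([212, 114, 0]) cube([148, 114, 2950]);


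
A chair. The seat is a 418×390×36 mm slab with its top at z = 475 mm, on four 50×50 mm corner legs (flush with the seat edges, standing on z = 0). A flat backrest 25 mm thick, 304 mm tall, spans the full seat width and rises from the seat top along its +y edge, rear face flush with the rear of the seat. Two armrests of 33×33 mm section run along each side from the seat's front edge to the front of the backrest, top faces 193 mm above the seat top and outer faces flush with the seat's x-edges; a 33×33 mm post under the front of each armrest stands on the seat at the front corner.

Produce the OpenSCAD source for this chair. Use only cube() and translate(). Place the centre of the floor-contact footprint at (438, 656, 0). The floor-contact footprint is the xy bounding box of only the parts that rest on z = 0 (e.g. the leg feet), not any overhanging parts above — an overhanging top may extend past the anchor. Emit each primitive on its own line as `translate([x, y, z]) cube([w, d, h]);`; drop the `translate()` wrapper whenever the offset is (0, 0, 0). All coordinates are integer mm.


translate([229, 461, 439]) cube([418, 390, 36]);
translate([229, 461, 0]) cube([50, 50, 439]);
translate([597, 461, 0]) cube([50, 50, 439]);
translate([229, 801, 0]) cube([50, 50, 439]);
translate([597, 801, 0]) cube([50, 50, 439]);
translate([229, 826, 475]) cube([418, 25, 304]);
translate([229, 461, 635]) cube([33, 365, 33]);
translate([614, 461, 635]) cube([33, 365, 33]);
translate([229, 461, 475]) cube([33, 33, 160]);
translate([614, 461, 475]) cube([33, 33, 160]);


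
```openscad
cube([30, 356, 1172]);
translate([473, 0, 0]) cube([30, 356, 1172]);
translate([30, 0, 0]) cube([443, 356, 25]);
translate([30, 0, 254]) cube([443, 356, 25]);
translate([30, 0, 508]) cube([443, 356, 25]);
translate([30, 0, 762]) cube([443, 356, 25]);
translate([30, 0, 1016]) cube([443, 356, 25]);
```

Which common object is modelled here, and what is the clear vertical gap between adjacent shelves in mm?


A bookshelf. The clear shelf gap is 229 mm.

Two tall side panels with 5 horizontal boards between them — a bookshelf. The first two shelf undersides are at z = 0 and z = 254; with shelf thickness 25, the clear gap is 254 − 0 − 25 = 229 mm.


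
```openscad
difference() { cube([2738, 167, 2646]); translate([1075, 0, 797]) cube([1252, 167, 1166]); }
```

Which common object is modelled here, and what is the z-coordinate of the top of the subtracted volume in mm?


A wall with a window opening. The window head height is 1963 mm.

A wall with a rectangular opening subtracted — a window. Sill at z = 797, opening 1166 mm tall, so the head is at 797 + 1166 = 1963 mm.


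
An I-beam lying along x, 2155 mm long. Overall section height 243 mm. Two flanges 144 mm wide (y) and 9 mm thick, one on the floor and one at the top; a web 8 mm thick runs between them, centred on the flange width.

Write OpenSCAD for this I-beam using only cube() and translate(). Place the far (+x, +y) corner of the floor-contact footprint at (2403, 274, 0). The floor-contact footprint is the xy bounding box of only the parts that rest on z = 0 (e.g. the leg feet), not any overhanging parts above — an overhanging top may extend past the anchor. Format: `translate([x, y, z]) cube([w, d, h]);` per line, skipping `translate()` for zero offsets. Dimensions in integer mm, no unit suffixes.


translate([248, 130, 0]) cube([2155, 144, 9]);
translate([248, 198, 9]) cube([2155, 8, 225]);
translate([248, 130, 234]) cube([2155, 144, 9]);


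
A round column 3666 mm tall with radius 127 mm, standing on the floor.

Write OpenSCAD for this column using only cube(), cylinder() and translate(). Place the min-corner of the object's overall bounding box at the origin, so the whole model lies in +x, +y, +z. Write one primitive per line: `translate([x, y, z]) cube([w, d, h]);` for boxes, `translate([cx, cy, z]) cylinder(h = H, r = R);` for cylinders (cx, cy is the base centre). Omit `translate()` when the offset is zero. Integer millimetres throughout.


translate([127, 127, 0]) cylinder(h = 3666, r = 127);


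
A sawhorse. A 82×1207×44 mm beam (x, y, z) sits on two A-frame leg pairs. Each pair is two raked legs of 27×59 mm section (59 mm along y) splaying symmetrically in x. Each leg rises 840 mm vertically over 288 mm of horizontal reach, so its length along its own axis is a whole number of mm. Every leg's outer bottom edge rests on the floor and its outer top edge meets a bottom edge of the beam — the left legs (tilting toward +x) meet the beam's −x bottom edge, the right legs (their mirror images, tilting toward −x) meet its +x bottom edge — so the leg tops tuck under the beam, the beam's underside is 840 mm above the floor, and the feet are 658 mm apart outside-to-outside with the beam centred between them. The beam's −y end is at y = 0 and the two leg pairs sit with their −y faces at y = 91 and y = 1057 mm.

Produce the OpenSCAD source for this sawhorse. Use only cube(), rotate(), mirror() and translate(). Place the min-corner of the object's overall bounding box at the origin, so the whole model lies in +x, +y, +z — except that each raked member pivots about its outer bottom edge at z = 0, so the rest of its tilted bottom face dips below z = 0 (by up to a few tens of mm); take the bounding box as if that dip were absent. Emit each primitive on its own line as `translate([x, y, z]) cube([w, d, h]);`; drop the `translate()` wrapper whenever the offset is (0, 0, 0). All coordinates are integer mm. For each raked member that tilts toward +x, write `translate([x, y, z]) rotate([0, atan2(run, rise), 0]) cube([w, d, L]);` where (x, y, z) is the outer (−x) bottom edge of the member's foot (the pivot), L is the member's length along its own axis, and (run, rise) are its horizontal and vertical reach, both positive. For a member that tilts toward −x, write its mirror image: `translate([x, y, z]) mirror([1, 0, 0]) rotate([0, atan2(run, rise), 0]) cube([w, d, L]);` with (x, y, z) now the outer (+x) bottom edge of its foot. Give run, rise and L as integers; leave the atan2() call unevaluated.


translate([288, 0, 840]) cube([82, 1207, 44]);
translate([0, 91, 0]) rotate([0, atan2(288, 840), 0]) cube([27, 59, 888]);
translate([658, 91, 0]) mirror([1, 0, 0]) rotate([0, atan2(288, 840), 0]) cube([27, 59, 888]);
translate([0, 1057, 0]) rotate([0, atan2(288, 840), 0]) cube([27, 59, 888]);
translate([658, 1057, 0]) mirror([1, 0, 0]) rotate([0, atan2(288, 840), 0]) cube([27, 59, 888]);


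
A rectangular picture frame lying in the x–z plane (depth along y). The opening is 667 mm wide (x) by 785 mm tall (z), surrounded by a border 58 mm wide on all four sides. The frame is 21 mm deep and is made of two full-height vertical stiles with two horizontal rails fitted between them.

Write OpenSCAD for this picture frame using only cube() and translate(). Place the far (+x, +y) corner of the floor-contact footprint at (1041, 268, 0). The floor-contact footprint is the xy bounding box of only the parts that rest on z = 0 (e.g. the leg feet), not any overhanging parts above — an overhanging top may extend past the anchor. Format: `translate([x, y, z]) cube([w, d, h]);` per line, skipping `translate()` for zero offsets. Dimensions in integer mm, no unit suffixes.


translate([258, 247, 0]) cube([58, 21, 901]);
translate([983, 247, 0]) cube([58, 21, 901]);
translate([316, 247, 0]) cube([667, 21, 58]);
translate([316, 247, 843]) cube([667, 21, 58]);


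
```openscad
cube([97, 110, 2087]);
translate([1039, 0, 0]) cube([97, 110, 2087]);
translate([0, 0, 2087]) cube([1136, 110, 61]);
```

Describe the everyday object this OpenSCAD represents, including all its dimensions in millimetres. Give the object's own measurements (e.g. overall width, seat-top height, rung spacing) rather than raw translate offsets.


A door frame. The clear opening is 942 mm wide and 2087 mm high. Two 97 mm wide jambs, 110 mm deep, stand either side of the opening from the floor to the top of the opening. A 61 mm thick head sits across the top of both jambs, spanning the full outside width of the frame.


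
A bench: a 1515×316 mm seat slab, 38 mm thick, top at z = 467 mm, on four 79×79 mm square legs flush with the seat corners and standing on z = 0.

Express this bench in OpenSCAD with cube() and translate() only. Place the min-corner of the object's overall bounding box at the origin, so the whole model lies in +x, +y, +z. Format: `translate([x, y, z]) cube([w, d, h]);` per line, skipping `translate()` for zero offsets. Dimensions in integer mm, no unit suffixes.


// leg_h = 467 − 38 = 429
translate([0, 0, 429]) cube([1515, 316, 38]);
cube([79, 79, 429]);
translate([0, 237, 0]) cube([79, 79, 429]);
translate([1436, 0, 0]) cube([79, 79, 429]);
translate([1436, 237, 0]) cube([79, 79, 429]);


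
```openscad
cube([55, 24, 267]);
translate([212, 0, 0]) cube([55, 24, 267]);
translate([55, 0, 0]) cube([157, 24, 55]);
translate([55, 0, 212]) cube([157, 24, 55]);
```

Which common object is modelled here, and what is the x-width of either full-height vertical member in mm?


A picture frame. The border width is 55 mm.

Four thin pieces enclosing a rectangular opening — a picture frame. The two full-height stiles are 267 mm tall; the top rail sits at z = 212 and is 55 mm tall, so the border above the opening is 267 − 212 = 55 mm, matching the stile x-width.


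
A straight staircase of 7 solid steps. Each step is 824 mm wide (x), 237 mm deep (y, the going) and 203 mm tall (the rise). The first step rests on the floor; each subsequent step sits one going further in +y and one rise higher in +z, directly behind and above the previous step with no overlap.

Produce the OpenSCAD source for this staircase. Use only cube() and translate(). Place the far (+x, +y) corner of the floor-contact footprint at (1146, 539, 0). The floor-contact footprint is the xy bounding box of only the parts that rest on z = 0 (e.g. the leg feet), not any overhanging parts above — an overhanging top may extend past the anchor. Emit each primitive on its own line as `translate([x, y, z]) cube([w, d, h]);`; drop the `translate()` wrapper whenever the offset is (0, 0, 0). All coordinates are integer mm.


translate([322, 302, 0]) cube([824, 237, 203]);
translate([322, 539, 203]) cube([824, 237, 203]);
translate([322, 776, 406]) cube([824, 237, 203]);
translate([322, 1013, 609]) cube([824, 237, 203]);
translate([322, 1250, 812]) cube([824, 237, 203]);
translate([322, 1487, 1015]) cube([824, 237, 203]);
translate([322, 1724, 1218]) cube([824, 237, 203]);


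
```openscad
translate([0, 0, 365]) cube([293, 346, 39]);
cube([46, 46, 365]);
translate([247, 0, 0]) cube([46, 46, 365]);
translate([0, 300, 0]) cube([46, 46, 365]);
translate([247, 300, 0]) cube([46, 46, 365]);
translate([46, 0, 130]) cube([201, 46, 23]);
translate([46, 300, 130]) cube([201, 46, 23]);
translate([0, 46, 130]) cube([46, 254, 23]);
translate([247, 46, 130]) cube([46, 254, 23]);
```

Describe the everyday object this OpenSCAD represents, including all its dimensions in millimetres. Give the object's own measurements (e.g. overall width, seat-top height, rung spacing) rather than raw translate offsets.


A simple wooden stool: a rectangular seat 293 mm (x) by 346 mm (y), 39 mm thick, top face at z = 404 mm, on four square legs, each 46×46 mm in cross-section. The legs rest on z = 0, each flush with a corner of the seat. Four stretchers, 46 mm wide and 23 mm tall, connect adjacent legs with their undersides at z = 130 mm, each running between the inner faces of the legs it joins and aligned with the legs' outer faces on the other axis.
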